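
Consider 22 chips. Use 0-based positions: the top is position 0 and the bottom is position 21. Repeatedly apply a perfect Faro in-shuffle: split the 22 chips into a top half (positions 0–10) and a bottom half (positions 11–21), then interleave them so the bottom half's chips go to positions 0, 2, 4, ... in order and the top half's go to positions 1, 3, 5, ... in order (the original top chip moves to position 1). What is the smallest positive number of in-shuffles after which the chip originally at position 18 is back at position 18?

Follow position 18 under repeated in-shuffles:
18 → 14 → 6 → 13 → 4 → 9 → 19 → 16 → 10 → 21 → 20 → 18
It first returns after 11 in-shuffles.

11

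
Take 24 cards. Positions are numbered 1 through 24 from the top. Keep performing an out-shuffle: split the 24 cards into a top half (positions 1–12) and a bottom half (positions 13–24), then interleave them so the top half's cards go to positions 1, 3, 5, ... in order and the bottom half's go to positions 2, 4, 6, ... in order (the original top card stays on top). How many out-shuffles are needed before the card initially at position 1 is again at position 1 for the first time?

Position 1 is fixed by the out-shuffle; it is already back after 1 application.

1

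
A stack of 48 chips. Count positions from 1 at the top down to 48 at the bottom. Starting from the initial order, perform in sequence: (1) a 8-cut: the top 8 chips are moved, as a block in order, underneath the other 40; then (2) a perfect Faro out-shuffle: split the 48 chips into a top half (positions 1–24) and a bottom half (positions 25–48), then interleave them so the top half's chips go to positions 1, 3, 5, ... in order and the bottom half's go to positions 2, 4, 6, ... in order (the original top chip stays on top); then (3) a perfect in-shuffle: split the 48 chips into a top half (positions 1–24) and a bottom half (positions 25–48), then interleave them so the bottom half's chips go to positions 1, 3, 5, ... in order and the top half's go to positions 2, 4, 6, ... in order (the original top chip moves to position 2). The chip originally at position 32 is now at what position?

Track the chip from position 32 forward through each operation:
  after op 1 (cut 8): 32 → 24
  after op 2 (out-shuffle): 24 → 47
  after op 3 (in-shuffle): 47 → 45

45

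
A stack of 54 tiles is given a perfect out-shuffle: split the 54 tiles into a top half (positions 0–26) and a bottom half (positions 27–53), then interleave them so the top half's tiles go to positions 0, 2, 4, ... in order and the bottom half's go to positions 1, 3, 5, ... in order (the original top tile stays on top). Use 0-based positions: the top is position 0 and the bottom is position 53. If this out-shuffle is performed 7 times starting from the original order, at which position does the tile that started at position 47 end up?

27

Track the tile's position through each out-shuffle:
47 → 41 → 29 → 5 → 10 → 20 → 40 → 27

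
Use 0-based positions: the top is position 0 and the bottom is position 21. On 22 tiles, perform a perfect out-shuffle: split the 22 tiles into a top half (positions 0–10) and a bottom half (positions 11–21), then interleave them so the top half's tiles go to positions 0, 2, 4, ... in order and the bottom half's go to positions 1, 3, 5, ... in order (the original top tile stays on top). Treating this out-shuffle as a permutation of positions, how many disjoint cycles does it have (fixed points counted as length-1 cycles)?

7

Trace each unvisited position around until it returns:
(0) (1 2 4 8 16 11) (3 6 12) (5 10 20 19 17 13) (7 14) (9 18 15) (21)
7 cycles in total.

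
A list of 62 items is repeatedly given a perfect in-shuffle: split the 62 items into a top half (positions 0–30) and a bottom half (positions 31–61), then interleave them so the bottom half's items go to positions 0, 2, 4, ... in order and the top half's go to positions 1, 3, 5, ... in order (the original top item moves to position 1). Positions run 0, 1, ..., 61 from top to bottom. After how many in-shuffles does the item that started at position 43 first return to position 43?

6

Follow position 43 under repeated in-shuffles:
43 → 24 → 49 → 36 → 10 → 21 → 43
It first returns after 6 in-shuffles.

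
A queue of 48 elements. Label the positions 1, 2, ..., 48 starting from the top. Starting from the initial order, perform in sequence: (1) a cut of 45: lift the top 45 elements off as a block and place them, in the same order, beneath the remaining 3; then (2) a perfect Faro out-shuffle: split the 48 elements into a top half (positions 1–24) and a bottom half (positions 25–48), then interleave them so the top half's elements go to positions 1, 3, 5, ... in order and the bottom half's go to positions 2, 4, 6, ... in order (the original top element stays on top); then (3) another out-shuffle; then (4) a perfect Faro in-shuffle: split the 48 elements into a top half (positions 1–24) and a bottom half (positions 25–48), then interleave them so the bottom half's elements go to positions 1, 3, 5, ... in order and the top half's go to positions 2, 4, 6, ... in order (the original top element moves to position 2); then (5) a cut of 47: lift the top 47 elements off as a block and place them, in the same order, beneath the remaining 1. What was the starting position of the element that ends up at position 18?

Undo the operations in reverse order, starting from position 18:
  undo op 5 (cut 47): 18 ← 17
  undo op 4 (in-shuffle, from bottom half): 17 ← 33
  undo op 3 (out-shuffle, from top half): 33 ← 17
  undo op 2 (out-shuffle, from top half): 17 ← 9
  undo op 1 (cut 45): 9 ← 6
So the element at position 18 came from original position 6.

6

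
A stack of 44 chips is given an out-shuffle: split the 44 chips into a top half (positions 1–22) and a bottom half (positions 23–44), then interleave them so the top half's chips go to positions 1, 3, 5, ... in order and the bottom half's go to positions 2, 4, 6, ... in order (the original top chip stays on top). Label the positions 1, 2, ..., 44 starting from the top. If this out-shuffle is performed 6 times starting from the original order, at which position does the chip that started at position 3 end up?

Track the chip's position through each out-shuffle:
3 → 5 → 9 → 17 → 33 → 22 → 43

43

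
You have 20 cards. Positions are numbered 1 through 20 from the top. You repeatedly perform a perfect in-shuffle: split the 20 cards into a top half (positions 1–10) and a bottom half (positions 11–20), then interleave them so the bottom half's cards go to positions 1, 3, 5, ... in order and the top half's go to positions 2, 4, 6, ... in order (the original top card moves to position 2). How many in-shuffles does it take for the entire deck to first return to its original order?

The in-shuffle permutes the 20 positions with cycle lengths [2, 3, 3, 6, 6].
Every card is home exactly when every cycle has completed a whole number of laps, i.e. after lcm(2, 3, 6) = 6 in-shuffles.

6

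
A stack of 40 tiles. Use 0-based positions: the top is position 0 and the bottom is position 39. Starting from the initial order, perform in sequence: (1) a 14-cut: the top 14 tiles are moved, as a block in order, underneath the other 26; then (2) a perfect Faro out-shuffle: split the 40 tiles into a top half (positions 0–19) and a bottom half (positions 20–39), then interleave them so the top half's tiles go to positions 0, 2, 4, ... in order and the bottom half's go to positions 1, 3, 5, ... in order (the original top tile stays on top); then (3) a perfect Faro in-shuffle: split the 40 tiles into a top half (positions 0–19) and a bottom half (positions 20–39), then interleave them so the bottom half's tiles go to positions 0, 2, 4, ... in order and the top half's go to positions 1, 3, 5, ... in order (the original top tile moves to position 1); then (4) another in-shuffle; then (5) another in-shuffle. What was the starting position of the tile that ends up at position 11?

4

Undo the operations in reverse order, starting from position 11:
  undo op 5 (in-shuffle, from top half): 11 ← 5
  undo op 4 (in-shuffle, from top half): 5 ← 2
  undo op 3 (in-shuffle, from bottom half): 2 ← 21
  undo op 2 (out-shuffle, from bottom half): 21 ← 30
  undo op 1 (cut 14): 30 ← 4
So the tile at position 11 came from original position 4.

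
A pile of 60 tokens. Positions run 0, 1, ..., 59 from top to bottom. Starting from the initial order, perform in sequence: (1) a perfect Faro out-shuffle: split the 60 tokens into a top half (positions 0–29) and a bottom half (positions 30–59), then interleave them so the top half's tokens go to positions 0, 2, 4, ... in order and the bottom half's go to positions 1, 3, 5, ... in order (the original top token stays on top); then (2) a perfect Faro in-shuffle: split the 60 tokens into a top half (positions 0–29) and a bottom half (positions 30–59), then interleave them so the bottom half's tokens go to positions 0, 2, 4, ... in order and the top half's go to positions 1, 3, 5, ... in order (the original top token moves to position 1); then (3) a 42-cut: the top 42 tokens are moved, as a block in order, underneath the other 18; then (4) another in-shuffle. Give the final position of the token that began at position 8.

42

Track the token from position 8 forward through each operation:
  after op 1 (out-shuffle): 8 → 16
  after op 2 (in-shuffle): 16 → 33
  after op 3 (cut 42): 33 → 51
  after op 4 (in-shuffle): 51 → 42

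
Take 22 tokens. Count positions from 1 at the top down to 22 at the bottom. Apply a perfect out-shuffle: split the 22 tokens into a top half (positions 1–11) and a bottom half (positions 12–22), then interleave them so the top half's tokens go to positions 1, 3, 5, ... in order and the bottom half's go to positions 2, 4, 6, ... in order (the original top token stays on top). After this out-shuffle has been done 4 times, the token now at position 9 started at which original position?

12

Work backwards from position 9, undoing one out-shuffle at a time:
9 ← 5 ← 3 ← 2 ← 12
So the token now at position 9 started at position 12.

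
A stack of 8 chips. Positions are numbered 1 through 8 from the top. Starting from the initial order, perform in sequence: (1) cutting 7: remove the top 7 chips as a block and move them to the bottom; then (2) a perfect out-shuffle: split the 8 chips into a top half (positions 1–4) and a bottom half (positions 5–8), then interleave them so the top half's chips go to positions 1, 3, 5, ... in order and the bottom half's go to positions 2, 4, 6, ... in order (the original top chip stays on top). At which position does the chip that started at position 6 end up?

6

Track the chip from position 6 forward through each operation:
  after op 1 (cut 7): 6 → 7
  after op 2 (out-shuffle): 7 → 6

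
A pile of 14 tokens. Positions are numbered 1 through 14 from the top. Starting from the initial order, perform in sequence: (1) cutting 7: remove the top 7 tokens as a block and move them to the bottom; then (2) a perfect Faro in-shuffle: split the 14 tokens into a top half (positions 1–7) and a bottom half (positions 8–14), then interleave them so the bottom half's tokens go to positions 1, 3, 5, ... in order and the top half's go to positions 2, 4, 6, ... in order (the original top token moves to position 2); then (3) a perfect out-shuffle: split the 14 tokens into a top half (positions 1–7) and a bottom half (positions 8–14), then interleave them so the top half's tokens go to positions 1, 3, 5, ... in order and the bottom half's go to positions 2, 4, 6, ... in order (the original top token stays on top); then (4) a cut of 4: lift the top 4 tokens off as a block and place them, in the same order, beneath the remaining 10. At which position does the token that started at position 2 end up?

Track the token from position 2 forward through each operation:
  after op 1 (cut 7): 2 → 9
  after op 2 (in-shuffle): 9 → 3
  after op 3 (out-shuffle): 3 → 5
  after op 4 (cut 4): 5 → 1

1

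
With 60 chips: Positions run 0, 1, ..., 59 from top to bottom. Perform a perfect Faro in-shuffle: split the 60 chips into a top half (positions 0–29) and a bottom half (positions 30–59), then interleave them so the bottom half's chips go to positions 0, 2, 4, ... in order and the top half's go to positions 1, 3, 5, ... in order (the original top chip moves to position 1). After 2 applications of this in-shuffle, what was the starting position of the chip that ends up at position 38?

Work backwards from position 38, undoing one in-shuffle at a time:
38 ← 49 ← 24
So the chip now at position 38 started at position 24.

24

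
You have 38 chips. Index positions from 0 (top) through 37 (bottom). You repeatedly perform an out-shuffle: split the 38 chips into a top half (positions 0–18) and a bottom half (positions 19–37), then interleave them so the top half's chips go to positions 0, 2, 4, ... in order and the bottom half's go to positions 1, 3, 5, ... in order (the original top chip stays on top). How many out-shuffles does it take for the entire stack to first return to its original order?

36

The out-shuffle permutes the 38 positions with cycle lengths [1, 1, 36].
Every chip is home exactly when every cycle has completed a whole number of laps, i.e. after lcm(1, 36) = 36 out-shuffles.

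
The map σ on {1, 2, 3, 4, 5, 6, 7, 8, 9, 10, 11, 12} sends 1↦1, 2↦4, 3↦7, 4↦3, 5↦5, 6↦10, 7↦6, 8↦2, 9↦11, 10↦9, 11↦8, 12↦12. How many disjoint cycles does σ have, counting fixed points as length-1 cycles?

4

Cycle decomposition: (1) (2 4 3 7 6 10 9 11 8) (5) (12).
4 cycles.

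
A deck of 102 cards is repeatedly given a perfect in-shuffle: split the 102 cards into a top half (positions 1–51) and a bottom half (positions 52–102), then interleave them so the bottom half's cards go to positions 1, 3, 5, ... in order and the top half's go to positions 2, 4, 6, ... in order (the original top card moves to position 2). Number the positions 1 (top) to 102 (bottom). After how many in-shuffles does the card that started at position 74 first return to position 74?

Follow position 74 under repeated in-shuffles:
74 → 45 → 90 → 77 → 51 → 102 → 101 → 99 → ... → 74 (length 51)
It first returns after 51 in-shuffles.

51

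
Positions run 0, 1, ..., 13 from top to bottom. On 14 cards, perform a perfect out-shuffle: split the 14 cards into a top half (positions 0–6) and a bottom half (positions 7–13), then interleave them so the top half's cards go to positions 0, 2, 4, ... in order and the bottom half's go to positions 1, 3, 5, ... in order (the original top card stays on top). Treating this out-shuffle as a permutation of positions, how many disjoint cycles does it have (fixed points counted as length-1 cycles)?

3

Trace each unvisited position around until it returns:
(0) (1 2 4 8 3 6 ... len 12) (13)
3 cycles in total.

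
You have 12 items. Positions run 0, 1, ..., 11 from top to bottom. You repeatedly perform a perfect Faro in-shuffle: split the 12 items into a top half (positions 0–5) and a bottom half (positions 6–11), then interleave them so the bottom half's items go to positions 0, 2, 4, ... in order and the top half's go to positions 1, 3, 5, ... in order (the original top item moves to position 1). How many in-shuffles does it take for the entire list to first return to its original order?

The in-shuffle permutes the 12 positions with cycle lengths [12].
Every item is home exactly when every cycle has completed a whole number of laps, i.e. after lcm(12) = 12 in-shuffles.

12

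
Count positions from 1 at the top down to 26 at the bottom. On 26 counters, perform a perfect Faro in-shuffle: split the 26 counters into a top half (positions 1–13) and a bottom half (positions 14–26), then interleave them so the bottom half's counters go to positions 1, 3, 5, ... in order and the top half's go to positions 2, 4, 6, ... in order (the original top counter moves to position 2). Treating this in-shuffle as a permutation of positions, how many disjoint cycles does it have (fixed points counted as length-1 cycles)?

3

Trace each unvisited position around until it returns:
(1 2 4 8 16 5 ... len 18) (3 6 12 24 21 15) (9 18)
3 cycles in total.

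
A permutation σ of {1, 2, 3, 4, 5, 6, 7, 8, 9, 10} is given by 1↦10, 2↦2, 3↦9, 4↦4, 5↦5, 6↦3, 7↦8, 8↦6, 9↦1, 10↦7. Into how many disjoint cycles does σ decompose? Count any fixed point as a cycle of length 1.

4

Cycle decomposition: (1 10 7 8 6 3 9) (2) (4) (5).
4 cycles.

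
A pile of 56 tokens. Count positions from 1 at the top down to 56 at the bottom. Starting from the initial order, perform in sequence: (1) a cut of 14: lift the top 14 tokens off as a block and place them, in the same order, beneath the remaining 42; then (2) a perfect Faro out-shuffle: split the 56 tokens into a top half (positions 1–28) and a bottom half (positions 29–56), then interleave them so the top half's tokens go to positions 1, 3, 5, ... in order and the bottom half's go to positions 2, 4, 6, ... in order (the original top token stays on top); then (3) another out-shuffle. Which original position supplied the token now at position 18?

Undo the operations in reverse order, starting from position 18:
  undo op 3 (out-shuffle, from bottom half): 18 ← 37
  undo op 2 (out-shuffle, from top half): 37 ← 19
  undo op 1 (cut 14): 19 ← 33
So the token at position 18 came from original position 33.

33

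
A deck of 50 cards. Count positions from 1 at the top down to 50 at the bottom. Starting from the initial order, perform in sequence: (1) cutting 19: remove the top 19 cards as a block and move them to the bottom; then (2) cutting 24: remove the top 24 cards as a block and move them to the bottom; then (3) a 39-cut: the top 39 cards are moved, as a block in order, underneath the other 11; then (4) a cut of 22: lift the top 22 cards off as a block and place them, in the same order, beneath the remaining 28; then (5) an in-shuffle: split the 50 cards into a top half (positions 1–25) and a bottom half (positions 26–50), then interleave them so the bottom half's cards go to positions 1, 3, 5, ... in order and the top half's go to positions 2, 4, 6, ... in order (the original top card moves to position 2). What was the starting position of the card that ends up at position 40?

24

Undo the operations in reverse order, starting from position 40:
  undo op 5 (in-shuffle, from top half): 40 ← 20
  undo op 4 (cut 22): 20 ← 42
  undo op 3 (cut 39): 42 ← 31
  undo op 2 (cut 24): 31 ← 5
  undo op 1 (cut 19): 5 ← 24
So the card at position 40 came from original position 24.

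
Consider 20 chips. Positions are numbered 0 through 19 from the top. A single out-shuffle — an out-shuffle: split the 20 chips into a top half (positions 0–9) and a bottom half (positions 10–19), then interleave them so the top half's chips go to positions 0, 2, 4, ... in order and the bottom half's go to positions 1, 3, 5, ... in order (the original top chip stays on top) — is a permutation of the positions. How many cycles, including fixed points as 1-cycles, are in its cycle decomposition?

Trace each unvisited position around until it returns:
(0) (1 2 4 8 16 13 ... len 18) (19)
3 cycles in total.

3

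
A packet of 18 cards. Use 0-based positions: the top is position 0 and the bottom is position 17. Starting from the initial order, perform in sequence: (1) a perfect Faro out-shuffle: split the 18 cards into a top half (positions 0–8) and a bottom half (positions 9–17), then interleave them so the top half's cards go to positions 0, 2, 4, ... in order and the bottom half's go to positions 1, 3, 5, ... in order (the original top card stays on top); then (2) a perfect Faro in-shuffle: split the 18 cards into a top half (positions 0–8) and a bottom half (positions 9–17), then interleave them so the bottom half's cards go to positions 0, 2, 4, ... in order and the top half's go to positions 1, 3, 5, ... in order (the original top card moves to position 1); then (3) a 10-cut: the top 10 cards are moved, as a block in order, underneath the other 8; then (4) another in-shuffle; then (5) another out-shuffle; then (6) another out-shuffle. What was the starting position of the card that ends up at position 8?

5

Undo the operations in reverse order, starting from position 8:
  undo op 6 (out-shuffle, from top half): 8 ← 4
  undo op 5 (out-shuffle, from top half): 4 ← 2
  undo op 4 (in-shuffle, from bottom half): 2 ← 10
  undo op 3 (cut 10): 10 ← 2
  undo op 2 (in-shuffle, from bottom half): 2 ← 10
  undo op 1 (out-shuffle, from top half): 10 ← 5
So the card at position 8 came from original position 5.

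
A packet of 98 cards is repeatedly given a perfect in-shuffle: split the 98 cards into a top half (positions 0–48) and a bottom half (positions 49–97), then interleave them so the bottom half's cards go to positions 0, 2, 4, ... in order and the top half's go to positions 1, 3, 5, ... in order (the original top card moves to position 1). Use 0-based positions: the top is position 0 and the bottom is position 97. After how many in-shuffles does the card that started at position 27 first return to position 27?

Follow position 27 under repeated in-shuffles:
27 → 55 → 12 → 25 → 51 → 4 → 9 → 19 → ... → 27 (length 30)
It first returns after 30 in-shuffles.

30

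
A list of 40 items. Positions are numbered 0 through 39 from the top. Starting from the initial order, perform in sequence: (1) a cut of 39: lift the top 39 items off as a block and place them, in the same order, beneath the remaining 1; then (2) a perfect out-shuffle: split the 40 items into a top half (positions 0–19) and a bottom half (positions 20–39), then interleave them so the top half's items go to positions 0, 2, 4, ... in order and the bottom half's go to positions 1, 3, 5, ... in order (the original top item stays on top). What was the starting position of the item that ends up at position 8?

3

Undo the operations in reverse order, starting from position 8:
  undo op 2 (out-shuffle, from top half): 8 ← 4
  undo op 1 (cut 39): 4 ← 3
So the item at position 8 came from original position 3.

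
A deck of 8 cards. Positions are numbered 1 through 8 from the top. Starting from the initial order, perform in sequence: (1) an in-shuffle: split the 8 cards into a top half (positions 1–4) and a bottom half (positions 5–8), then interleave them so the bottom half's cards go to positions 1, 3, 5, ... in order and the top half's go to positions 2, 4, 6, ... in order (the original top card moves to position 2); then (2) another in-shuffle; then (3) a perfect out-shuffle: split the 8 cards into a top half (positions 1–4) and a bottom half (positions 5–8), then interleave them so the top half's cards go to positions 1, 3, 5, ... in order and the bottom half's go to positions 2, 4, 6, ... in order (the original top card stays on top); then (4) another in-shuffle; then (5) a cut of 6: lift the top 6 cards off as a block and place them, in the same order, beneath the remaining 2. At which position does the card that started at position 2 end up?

Track the card from position 2 forward through each operation:
  after op 1 (in-shuffle): 2 → 4
  after op 2 (in-shuffle): 4 → 8
  after op 3 (out-shuffle): 8 → 8
  after op 4 (in-shuffle): 8 → 7
  after op 5 (cut 6): 7 → 1

1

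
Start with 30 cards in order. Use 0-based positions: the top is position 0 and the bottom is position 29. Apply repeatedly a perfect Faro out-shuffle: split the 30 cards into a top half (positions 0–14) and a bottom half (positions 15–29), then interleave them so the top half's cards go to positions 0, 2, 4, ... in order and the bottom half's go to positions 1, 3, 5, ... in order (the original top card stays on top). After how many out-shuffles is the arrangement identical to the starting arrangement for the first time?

28

The out-shuffle permutes the 30 positions with cycle lengths [1, 1, 28].
Every card is home exactly when every cycle has completed a whole number of laps, i.e. after lcm(1, 28) = 28 out-shuffles.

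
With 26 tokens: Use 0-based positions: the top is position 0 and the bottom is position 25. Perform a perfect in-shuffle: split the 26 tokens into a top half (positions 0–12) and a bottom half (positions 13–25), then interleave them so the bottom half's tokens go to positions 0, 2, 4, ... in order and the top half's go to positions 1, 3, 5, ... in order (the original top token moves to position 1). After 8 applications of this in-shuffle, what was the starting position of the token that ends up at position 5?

14

Work backwards from position 5, undoing one in-shuffle at a time:
5 ← 2 ← 14 ← 20 ← 23 ← 11 ← 5 ← 2 ← 14
So the token now at position 5 started at position 14.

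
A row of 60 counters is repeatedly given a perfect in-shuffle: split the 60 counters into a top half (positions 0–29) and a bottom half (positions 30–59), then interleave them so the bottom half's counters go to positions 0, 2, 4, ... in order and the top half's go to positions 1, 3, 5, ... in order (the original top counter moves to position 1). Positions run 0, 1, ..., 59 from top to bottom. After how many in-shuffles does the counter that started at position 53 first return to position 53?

Follow position 53 under repeated in-shuffles:
53 → 46 → 32 → 4 → 9 → 19 → 39 → 18 → ... → 53 (length 60)
It first returns after 60 in-shuffles.

60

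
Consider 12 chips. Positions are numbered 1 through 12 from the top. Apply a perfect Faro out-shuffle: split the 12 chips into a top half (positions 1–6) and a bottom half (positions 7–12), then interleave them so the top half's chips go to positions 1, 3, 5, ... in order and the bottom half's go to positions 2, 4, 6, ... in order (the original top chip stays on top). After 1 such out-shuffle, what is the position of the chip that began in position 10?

Track the chip's position through each out-shuffle:
10 → 8

8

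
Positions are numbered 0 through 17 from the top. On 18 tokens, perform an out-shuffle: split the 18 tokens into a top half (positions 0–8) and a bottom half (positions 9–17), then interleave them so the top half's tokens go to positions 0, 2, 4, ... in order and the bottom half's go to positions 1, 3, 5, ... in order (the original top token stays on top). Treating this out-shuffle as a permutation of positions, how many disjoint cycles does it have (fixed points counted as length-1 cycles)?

Trace each unvisited position around until it returns:
(0) (1 2 4 8 16 15 13 9) (3 6 12 7 14 11 5 10) (17)
4 cycles in total.

4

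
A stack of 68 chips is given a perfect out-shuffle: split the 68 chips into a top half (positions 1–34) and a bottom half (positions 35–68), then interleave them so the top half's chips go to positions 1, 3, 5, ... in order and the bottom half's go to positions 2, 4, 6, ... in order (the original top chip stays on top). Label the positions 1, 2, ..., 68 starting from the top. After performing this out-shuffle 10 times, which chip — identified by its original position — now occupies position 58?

4

Work backwards from position 58, undoing one out-shuffle at a time:
58 ← 63 ← 32 ← 50 ← 59 ← 30 ← 49 ← 25 ← 13 ← 7 ← 4
So the chip now at position 58 started at position 4.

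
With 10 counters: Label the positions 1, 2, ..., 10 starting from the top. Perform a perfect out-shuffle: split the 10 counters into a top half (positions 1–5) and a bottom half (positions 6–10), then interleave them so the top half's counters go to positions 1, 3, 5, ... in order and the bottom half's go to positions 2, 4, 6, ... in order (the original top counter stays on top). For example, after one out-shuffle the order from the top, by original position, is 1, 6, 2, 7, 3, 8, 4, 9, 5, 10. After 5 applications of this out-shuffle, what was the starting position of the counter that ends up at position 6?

2

Work backwards from position 6, undoing one out-shuffle at a time:
6 ← 8 ← 9 ← 5 ← 3 ← 2
So the counter now at position 6 started at position 2.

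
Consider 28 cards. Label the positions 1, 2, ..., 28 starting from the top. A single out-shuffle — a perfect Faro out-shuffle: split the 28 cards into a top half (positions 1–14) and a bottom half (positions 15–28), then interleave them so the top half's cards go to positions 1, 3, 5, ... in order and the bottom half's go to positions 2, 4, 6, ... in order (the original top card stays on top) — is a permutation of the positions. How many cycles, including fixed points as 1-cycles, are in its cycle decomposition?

Trace each unvisited position around until it returns:
(1) (2 3 5 9 17 6 ... len 18) (4 7 13 25 22 16) (10 19) (28)
5 cycles in total.

5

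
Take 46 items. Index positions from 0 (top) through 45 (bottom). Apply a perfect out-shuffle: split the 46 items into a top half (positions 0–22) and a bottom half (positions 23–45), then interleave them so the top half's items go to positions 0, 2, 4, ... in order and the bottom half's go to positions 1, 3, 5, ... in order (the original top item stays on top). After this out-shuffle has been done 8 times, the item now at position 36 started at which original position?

36

Work backwards from position 36, undoing one out-shuffle at a time:
36 ← 18 ← 9 ← 27 ← 36 ← 18 ← 9 ← 27 ← 36
So the item now at position 36 started at position 36.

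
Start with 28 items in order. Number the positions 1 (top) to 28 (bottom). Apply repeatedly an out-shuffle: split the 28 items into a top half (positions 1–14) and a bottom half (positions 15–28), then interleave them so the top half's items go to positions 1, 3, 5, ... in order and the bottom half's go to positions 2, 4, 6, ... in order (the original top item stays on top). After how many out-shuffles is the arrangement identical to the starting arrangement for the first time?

18

The out-shuffle permutes the 28 positions with cycle lengths [1, 1, 2, 6, 18].
Every item is home exactly when every cycle has completed a whole number of laps, i.e. after lcm(1, 2, 6, 18) = 18 out-shuffles.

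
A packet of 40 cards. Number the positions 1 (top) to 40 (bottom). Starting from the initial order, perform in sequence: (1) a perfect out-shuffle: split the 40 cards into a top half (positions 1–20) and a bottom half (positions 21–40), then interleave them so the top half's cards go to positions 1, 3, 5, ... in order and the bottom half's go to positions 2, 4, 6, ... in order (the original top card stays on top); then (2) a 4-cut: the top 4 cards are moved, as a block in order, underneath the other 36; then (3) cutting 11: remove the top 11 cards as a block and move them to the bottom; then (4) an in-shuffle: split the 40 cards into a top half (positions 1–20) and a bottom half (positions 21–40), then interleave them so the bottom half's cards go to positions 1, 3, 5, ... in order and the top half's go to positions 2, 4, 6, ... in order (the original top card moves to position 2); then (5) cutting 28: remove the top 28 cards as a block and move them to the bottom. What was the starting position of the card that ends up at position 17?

39

Undo the operations in reverse order, starting from position 17:
  undo op 5 (cut 28): 17 ← 5
  undo op 4 (in-shuffle, from bottom half): 5 ← 23
  undo op 3 (cut 11): 23 ← 34
  undo op 2 (cut 4): 34 ← 38
  undo op 1 (out-shuffle, from bottom half): 38 ← 39
So the card at position 17 came from original position 39.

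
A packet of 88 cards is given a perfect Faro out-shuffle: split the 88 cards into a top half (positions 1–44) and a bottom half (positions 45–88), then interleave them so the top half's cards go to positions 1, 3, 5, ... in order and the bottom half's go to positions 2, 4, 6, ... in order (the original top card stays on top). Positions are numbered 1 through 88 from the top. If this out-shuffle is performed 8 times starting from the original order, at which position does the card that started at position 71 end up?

86

Track the card's position through each out-shuffle:
71 → 54 → 20 → 39 → 77 → 66 → 44 → 87 → 86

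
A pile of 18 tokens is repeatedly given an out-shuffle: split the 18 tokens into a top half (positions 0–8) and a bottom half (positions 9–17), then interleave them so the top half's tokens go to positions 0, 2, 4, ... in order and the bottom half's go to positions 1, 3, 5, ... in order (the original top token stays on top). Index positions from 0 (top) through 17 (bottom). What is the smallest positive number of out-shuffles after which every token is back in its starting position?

8

The out-shuffle permutes the 18 positions with cycle lengths [1, 1, 8, 8].
Every token is home exactly when every cycle has completed a whole number of laps, i.e. after lcm(1, 8) = 8 out-shuffles.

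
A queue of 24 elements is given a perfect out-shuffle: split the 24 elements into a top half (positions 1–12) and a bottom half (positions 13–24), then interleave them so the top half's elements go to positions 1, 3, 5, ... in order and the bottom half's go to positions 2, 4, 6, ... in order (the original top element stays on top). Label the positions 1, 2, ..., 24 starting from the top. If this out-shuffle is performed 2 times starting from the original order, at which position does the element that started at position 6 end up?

Track the element's position through each out-shuffle:
6 → 11 → 21

21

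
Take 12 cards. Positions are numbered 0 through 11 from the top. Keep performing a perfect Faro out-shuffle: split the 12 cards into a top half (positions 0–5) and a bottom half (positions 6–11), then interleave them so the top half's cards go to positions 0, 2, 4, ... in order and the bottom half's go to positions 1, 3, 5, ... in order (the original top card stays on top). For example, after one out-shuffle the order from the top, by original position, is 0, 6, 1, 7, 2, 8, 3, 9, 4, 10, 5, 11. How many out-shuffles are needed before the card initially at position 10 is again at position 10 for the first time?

Follow position 10 under repeated out-shuffles:
10 → 9 → 7 → 3 → 6 → 1 → 2 → 4 → 8 → 5 → 10
It first returns after 10 out-shuffles.

10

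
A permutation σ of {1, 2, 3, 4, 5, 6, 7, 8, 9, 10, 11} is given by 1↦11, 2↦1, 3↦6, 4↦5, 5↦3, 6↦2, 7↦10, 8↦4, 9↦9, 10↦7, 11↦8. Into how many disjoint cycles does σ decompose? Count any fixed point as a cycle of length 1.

Cycle decomposition: (1 11 8 4 5 3 6 2) (7 10) (9).
3 cycles.

3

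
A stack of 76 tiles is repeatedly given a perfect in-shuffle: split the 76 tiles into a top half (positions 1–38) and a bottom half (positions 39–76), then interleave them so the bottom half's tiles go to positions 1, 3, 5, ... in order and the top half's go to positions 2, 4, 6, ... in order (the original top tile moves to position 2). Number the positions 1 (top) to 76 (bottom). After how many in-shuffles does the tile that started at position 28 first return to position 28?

10

Follow position 28 under repeated in-shuffles:
28 → 56 → 35 → 70 → 63 → 49 → 21 → 42 → 7 → 14 → 28
It first returns after 10 in-shuffles.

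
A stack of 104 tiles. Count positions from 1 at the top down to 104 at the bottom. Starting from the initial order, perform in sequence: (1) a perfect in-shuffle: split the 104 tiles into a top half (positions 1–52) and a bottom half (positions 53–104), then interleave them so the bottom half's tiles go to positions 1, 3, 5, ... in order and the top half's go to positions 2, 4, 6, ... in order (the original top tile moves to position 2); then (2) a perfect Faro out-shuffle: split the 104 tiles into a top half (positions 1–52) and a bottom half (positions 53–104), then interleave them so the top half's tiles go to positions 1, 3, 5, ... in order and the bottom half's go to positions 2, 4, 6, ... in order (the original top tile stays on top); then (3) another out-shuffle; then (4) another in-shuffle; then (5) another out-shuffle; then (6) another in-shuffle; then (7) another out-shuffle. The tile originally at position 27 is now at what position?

4

Track the tile from position 27 forward through each operation:
  after op 1 (in-shuffle): 27 → 54
  after op 2 (out-shuffle): 54 → 4
  after op 3 (out-shuffle): 4 → 7
  after op 4 (in-shuffle): 7 → 14
  after op 5 (out-shuffle): 14 → 27
  after op 6 (in-shuffle): 27 → 54
  after op 7 (out-shuffle): 54 → 4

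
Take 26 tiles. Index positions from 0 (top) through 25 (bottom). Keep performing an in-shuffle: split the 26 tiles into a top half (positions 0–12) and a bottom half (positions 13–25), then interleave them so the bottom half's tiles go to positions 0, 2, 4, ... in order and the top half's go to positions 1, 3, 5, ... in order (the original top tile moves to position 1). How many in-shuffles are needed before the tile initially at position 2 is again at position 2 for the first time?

6

Follow position 2 under repeated in-shuffles:
2 → 5 → 11 → 23 → 20 → 14 → 2
It first returns after 6 in-shuffles.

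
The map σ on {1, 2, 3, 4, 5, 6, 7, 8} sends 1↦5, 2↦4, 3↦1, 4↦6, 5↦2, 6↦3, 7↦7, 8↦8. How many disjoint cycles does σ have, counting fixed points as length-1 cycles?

Cycle decomposition: (1 5 2 4 6 3) (7) (8).
3 cycles.

3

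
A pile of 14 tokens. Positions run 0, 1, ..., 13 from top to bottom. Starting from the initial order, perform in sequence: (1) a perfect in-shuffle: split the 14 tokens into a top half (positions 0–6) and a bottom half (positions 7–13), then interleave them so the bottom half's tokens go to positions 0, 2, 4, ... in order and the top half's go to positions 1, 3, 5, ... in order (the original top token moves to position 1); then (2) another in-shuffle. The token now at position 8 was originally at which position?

Undo the operations in reverse order, starting from position 8:
  undo op 2 (in-shuffle, from bottom half): 8 ← 11
  undo op 1 (in-shuffle, from top half): 11 ← 5
So the token at position 8 came from original position 5.

5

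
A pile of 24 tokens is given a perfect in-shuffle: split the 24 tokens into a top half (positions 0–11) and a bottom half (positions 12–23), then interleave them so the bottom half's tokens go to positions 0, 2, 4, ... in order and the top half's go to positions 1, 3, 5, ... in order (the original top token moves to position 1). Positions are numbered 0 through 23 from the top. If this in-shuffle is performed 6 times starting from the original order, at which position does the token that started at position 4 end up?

Track the token's position through each in-shuffle:
4 → 9 → 19 → 14 → 4 → 9 → 19

19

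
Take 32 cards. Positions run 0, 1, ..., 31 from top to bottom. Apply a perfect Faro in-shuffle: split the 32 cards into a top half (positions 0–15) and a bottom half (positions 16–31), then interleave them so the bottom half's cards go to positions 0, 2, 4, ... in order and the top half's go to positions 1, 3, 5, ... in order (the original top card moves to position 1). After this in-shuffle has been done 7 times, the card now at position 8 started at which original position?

5

Work backwards from position 8, undoing one in-shuffle at a time:
8 ← 20 ← 26 ← 29 ← 14 ← 23 ← 11 ← 5
So the card now at position 8 started at position 5.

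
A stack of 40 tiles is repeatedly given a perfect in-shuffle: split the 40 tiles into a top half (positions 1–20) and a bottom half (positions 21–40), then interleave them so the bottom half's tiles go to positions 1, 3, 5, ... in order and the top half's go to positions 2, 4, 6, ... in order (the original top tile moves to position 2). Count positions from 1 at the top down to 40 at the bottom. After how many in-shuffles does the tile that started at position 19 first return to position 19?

Follow position 19 under repeated in-shuffles:
19 → 38 → 35 → 29 → 17 → 34 → 27 → 13 → 26 → 11 → 22 → 3 → 6 → 12 → 24 → 7 → 14 → 28 → 15 → 30 → 19
It first returns after 20 in-shuffles.

20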